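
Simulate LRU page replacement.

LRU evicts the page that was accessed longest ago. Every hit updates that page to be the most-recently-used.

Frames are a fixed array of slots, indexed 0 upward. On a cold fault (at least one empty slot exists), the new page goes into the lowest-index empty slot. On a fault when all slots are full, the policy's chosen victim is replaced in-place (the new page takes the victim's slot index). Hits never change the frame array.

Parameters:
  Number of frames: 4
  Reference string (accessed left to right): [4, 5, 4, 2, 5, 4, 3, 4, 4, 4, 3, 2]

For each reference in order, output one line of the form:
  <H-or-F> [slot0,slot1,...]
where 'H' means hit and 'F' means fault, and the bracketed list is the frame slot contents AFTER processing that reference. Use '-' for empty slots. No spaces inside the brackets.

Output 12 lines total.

F [4,-,-,-]
F [4,5,-,-]
H [4,5,-,-]
F [4,5,2,-]
H [4,5,2,-]
H [4,5,2,-]
F [4,5,2,3]
H [4,5,2,3]
H [4,5,2,3]
H [4,5,2,3]
H [4,5,2,3]
H [4,5,2,3]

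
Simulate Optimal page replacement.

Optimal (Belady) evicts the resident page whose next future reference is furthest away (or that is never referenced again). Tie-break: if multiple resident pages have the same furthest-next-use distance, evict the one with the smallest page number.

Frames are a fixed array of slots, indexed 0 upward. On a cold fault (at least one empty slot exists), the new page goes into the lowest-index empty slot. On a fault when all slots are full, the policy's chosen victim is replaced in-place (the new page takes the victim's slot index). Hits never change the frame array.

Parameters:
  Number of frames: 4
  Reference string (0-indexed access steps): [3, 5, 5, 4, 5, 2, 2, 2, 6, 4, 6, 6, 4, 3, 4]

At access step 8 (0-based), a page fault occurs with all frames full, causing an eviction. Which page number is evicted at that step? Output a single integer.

Answer: 2

Derivation:
Step 0: ref 3 -> FAULT, frames=[3,-,-,-]
Step 1: ref 5 -> FAULT, frames=[3,5,-,-]
Step 2: ref 5 -> HIT, frames=[3,5,-,-]
Step 3: ref 4 -> FAULT, frames=[3,5,4,-]
Step 4: ref 5 -> HIT, frames=[3,5,4,-]
Step 5: ref 2 -> FAULT, frames=[3,5,4,2]
Step 6: ref 2 -> HIT, frames=[3,5,4,2]
Step 7: ref 2 -> HIT, frames=[3,5,4,2]
Step 8: ref 6 -> FAULT, evict 2, frames=[3,5,4,6]
At step 8: evicted page 2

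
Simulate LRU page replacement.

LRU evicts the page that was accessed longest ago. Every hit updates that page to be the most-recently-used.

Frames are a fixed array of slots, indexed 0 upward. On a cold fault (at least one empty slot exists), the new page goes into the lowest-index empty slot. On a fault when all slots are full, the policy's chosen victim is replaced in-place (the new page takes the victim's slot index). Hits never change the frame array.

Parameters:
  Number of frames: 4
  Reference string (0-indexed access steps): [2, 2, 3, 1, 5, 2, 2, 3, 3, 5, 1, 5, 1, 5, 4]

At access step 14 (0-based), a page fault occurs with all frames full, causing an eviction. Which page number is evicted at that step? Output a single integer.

Answer: 2

Derivation:
Step 0: ref 2 -> FAULT, frames=[2,-,-,-]
Step 1: ref 2 -> HIT, frames=[2,-,-,-]
Step 2: ref 3 -> FAULT, frames=[2,3,-,-]
Step 3: ref 1 -> FAULT, frames=[2,3,1,-]
Step 4: ref 5 -> FAULT, frames=[2,3,1,5]
Step 5: ref 2 -> HIT, frames=[2,3,1,5]
Step 6: ref 2 -> HIT, frames=[2,3,1,5]
Step 7: ref 3 -> HIT, frames=[2,3,1,5]
Step 8: ref 3 -> HIT, frames=[2,3,1,5]
Step 9: ref 5 -> HIT, frames=[2,3,1,5]
Step 10: ref 1 -> HIT, frames=[2,3,1,5]
Step 11: ref 5 -> HIT, frames=[2,3,1,5]
Step 12: ref 1 -> HIT, frames=[2,3,1,5]
Step 13: ref 5 -> HIT, frames=[2,3,1,5]
Step 14: ref 4 -> FAULT, evict 2, frames=[4,3,1,5]
At step 14: evicted page 2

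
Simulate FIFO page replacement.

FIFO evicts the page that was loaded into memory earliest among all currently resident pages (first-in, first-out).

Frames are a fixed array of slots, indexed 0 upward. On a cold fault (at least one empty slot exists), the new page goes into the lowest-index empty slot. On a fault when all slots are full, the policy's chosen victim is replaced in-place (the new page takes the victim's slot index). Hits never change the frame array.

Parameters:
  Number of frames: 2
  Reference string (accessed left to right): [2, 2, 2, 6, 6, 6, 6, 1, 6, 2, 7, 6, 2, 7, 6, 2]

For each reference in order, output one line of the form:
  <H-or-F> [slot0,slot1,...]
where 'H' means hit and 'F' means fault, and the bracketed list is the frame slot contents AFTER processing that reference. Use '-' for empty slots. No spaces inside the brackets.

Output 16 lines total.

F [2,-]
H [2,-]
H [2,-]
F [2,6]
H [2,6]
H [2,6]
H [2,6]
F [1,6]
H [1,6]
F [1,2]
F [7,2]
F [7,6]
F [2,6]
F [2,7]
F [6,7]
F [6,2]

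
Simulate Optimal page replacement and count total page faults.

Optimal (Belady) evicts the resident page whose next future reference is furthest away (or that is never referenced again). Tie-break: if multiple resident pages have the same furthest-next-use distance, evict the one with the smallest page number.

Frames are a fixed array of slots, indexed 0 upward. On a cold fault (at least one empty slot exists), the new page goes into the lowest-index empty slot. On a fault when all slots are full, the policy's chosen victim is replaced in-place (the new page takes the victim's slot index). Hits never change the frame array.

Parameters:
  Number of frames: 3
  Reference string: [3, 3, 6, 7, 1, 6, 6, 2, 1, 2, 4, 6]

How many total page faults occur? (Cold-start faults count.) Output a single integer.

Step 0: ref 3 → FAULT, frames=[3,-,-]
Step 1: ref 3 → HIT, frames=[3,-,-]
Step 2: ref 6 → FAULT, frames=[3,6,-]
Step 3: ref 7 → FAULT, frames=[3,6,7]
Step 4: ref 1 → FAULT (evict 3), frames=[1,6,7]
Step 5: ref 6 → HIT, frames=[1,6,7]
Step 6: ref 6 → HIT, frames=[1,6,7]
Step 7: ref 2 → FAULT (evict 7), frames=[1,6,2]
Step 8: ref 1 → HIT, frames=[1,6,2]
Step 9: ref 2 → HIT, frames=[1,6,2]
Step 10: ref 4 → FAULT (evict 1), frames=[4,6,2]
Step 11: ref 6 → HIT, frames=[4,6,2]
Total faults: 6

Answer: 6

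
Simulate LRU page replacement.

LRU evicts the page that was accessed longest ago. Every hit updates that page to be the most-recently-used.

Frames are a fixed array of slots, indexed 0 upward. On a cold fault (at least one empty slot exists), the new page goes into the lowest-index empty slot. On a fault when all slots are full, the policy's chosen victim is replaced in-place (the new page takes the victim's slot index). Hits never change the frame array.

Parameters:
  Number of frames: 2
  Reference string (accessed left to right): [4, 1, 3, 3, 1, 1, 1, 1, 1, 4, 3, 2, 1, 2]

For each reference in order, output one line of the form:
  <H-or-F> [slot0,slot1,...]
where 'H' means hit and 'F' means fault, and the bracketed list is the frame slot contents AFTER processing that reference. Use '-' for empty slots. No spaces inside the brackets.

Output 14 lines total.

F [4,-]
F [4,1]
F [3,1]
H [3,1]
H [3,1]
H [3,1]
H [3,1]
H [3,1]
H [3,1]
F [4,1]
F [4,3]
F [2,3]
F [2,1]
H [2,1]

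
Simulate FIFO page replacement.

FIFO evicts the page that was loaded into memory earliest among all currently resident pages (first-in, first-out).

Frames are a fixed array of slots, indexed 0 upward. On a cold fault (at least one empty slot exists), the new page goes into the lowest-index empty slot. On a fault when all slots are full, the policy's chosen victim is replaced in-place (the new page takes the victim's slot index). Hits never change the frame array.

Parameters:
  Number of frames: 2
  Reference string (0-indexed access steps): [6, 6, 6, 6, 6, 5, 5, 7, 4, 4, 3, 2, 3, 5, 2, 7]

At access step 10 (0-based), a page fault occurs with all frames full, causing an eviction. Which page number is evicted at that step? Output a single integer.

Answer: 7

Derivation:
Step 0: ref 6 -> FAULT, frames=[6,-]
Step 1: ref 6 -> HIT, frames=[6,-]
Step 2: ref 6 -> HIT, frames=[6,-]
Step 3: ref 6 -> HIT, frames=[6,-]
Step 4: ref 6 -> HIT, frames=[6,-]
Step 5: ref 5 -> FAULT, frames=[6,5]
Step 6: ref 5 -> HIT, frames=[6,5]
Step 7: ref 7 -> FAULT, evict 6, frames=[7,5]
Step 8: ref 4 -> FAULT, evict 5, frames=[7,4]
Step 9: ref 4 -> HIT, frames=[7,4]
Step 10: ref 3 -> FAULT, evict 7, frames=[3,4]
At step 10: evicted page 7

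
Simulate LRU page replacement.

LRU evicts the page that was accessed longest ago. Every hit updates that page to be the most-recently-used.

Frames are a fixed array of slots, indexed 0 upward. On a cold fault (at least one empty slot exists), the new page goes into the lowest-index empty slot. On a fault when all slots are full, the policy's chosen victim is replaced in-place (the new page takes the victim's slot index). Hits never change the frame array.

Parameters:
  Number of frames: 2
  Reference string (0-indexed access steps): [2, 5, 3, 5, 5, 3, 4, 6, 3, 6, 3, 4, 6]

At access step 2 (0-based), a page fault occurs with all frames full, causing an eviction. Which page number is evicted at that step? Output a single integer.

Step 0: ref 2 -> FAULT, frames=[2,-]
Step 1: ref 5 -> FAULT, frames=[2,5]
Step 2: ref 3 -> FAULT, evict 2, frames=[3,5]
At step 2: evicted page 2

Answer: 2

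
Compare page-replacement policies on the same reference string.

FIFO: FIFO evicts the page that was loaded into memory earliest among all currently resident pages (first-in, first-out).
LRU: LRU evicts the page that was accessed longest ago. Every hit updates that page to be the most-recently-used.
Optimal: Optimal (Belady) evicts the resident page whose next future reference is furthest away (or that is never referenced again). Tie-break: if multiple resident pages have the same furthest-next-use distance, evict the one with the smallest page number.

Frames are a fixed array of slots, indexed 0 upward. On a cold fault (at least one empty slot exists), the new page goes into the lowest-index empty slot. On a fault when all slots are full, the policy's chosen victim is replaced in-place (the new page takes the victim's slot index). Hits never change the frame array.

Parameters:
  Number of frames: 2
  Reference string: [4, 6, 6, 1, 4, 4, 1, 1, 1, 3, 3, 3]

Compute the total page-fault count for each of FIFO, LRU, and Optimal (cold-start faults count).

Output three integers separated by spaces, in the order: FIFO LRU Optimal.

Answer: 5 5 4

Derivation:
--- FIFO ---
  step 0: ref 4 -> FAULT, frames=[4,-] (faults so far: 1)
  step 1: ref 6 -> FAULT, frames=[4,6] (faults so far: 2)
  step 2: ref 6 -> HIT, frames=[4,6] (faults so far: 2)
  step 3: ref 1 -> FAULT, evict 4, frames=[1,6] (faults so far: 3)
  step 4: ref 4 -> FAULT, evict 6, frames=[1,4] (faults so far: 4)
  step 5: ref 4 -> HIT, frames=[1,4] (faults so far: 4)
  step 6: ref 1 -> HIT, frames=[1,4] (faults so far: 4)
  step 7: ref 1 -> HIT, frames=[1,4] (faults so far: 4)
  step 8: ref 1 -> HIT, frames=[1,4] (faults so far: 4)
  step 9: ref 3 -> FAULT, evict 1, frames=[3,4] (faults so far: 5)
  step 10: ref 3 -> HIT, frames=[3,4] (faults so far: 5)
  step 11: ref 3 -> HIT, frames=[3,4] (faults so far: 5)
  FIFO total faults: 5
--- LRU ---
  step 0: ref 4 -> FAULT, frames=[4,-] (faults so far: 1)
  step 1: ref 6 -> FAULT, frames=[4,6] (faults so far: 2)
  step 2: ref 6 -> HIT, frames=[4,6] (faults so far: 2)
  step 3: ref 1 -> FAULT, evict 4, frames=[1,6] (faults so far: 3)
  step 4: ref 4 -> FAULT, evict 6, frames=[1,4] (faults so far: 4)
  step 5: ref 4 -> HIT, frames=[1,4] (faults so far: 4)
  step 6: ref 1 -> HIT, frames=[1,4] (faults so far: 4)
  step 7: ref 1 -> HIT, frames=[1,4] (faults so far: 4)
  step 8: ref 1 -> HIT, frames=[1,4] (faults so far: 4)
  step 9: ref 3 -> FAULT, evict 4, frames=[1,3] (faults so far: 5)
  step 10: ref 3 -> HIT, frames=[1,3] (faults so far: 5)
  step 11: ref 3 -> HIT, frames=[1,3] (faults so far: 5)
  LRU total faults: 5
--- Optimal ---
  step 0: ref 4 -> FAULT, frames=[4,-] (faults so far: 1)
  step 1: ref 6 -> FAULT, frames=[4,6] (faults so far: 2)
  step 2: ref 6 -> HIT, frames=[4,6] (faults so far: 2)
  step 3: ref 1 -> FAULT, evict 6, frames=[4,1] (faults so far: 3)
  step 4: ref 4 -> HIT, frames=[4,1] (faults so far: 3)
  step 5: ref 4 -> HIT, frames=[4,1] (faults so far: 3)
  step 6: ref 1 -> HIT, frames=[4,1] (faults so far: 3)
  step 7: ref 1 -> HIT, frames=[4,1] (faults so far: 3)
  step 8: ref 1 -> HIT, frames=[4,1] (faults so far: 3)
  step 9: ref 3 -> FAULT, evict 1, frames=[4,3] (faults so far: 4)
  step 10: ref 3 -> HIT, frames=[4,3] (faults so far: 4)
  step 11: ref 3 -> HIT, frames=[4,3] (faults so far: 4)
  Optimal total faults: 4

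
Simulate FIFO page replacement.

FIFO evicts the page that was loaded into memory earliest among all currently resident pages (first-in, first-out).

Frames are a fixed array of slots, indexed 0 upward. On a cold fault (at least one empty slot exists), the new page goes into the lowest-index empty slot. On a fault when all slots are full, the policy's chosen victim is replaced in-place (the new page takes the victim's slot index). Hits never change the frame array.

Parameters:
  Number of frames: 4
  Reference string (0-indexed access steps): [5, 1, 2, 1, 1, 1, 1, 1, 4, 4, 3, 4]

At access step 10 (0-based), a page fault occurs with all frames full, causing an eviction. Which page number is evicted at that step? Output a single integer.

Answer: 5

Derivation:
Step 0: ref 5 -> FAULT, frames=[5,-,-,-]
Step 1: ref 1 -> FAULT, frames=[5,1,-,-]
Step 2: ref 2 -> FAULT, frames=[5,1,2,-]
Step 3: ref 1 -> HIT, frames=[5,1,2,-]
Step 4: ref 1 -> HIT, frames=[5,1,2,-]
Step 5: ref 1 -> HIT, frames=[5,1,2,-]
Step 6: ref 1 -> HIT, frames=[5,1,2,-]
Step 7: ref 1 -> HIT, frames=[5,1,2,-]
Step 8: ref 4 -> FAULT, frames=[5,1,2,4]
Step 9: ref 4 -> HIT, frames=[5,1,2,4]
Step 10: ref 3 -> FAULT, evict 5, frames=[3,1,2,4]
At step 10: evicted page 5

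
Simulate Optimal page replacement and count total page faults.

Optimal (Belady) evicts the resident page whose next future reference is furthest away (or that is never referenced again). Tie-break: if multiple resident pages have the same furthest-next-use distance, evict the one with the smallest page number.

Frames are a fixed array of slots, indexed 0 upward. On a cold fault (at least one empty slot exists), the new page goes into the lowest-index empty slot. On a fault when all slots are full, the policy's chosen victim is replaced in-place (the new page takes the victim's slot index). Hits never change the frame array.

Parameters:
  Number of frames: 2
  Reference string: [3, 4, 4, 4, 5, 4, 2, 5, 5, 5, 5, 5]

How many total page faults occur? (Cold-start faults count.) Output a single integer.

Answer: 4

Derivation:
Step 0: ref 3 → FAULT, frames=[3,-]
Step 1: ref 4 → FAULT, frames=[3,4]
Step 2: ref 4 → HIT, frames=[3,4]
Step 3: ref 4 → HIT, frames=[3,4]
Step 4: ref 5 → FAULT (evict 3), frames=[5,4]
Step 5: ref 4 → HIT, frames=[5,4]
Step 6: ref 2 → FAULT (evict 4), frames=[5,2]
Step 7: ref 5 → HIT, frames=[5,2]
Step 8: ref 5 → HIT, frames=[5,2]
Step 9: ref 5 → HIT, frames=[5,2]
Step 10: ref 5 → HIT, frames=[5,2]
Step 11: ref 5 → HIT, frames=[5,2]
Total faults: 4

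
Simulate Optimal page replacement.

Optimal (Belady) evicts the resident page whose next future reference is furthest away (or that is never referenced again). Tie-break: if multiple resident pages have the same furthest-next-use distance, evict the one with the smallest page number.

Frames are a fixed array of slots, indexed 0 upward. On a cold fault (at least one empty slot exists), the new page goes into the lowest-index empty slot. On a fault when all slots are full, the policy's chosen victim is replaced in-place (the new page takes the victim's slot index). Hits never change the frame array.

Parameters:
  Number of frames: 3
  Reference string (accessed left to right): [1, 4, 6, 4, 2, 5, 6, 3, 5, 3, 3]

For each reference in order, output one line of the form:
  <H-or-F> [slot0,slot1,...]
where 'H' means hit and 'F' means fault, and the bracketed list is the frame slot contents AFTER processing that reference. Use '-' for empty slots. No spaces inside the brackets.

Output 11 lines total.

F [1,-,-]
F [1,4,-]
F [1,4,6]
H [1,4,6]
F [2,4,6]
F [5,4,6]
H [5,4,6]
F [5,3,6]
H [5,3,6]
H [5,3,6]
H [5,3,6]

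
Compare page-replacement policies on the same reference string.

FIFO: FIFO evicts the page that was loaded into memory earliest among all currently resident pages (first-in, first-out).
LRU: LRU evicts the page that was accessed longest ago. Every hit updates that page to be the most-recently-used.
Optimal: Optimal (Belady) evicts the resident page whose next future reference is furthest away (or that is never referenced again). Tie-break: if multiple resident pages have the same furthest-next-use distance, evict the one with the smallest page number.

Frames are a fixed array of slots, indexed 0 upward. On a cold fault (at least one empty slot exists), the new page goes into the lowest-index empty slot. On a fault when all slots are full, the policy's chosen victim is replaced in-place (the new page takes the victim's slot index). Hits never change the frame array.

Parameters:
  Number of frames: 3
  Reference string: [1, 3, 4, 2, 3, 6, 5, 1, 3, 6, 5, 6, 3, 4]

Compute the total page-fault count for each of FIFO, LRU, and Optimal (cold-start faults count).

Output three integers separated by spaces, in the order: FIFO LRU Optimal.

Answer: 11 11 8

Derivation:
--- FIFO ---
  step 0: ref 1 -> FAULT, frames=[1,-,-] (faults so far: 1)
  step 1: ref 3 -> FAULT, frames=[1,3,-] (faults so far: 2)
  step 2: ref 4 -> FAULT, frames=[1,3,4] (faults so far: 3)
  step 3: ref 2 -> FAULT, evict 1, frames=[2,3,4] (faults so far: 4)
  step 4: ref 3 -> HIT, frames=[2,3,4] (faults so far: 4)
  step 5: ref 6 -> FAULT, evict 3, frames=[2,6,4] (faults so far: 5)
  step 6: ref 5 -> FAULT, evict 4, frames=[2,6,5] (faults so far: 6)
  step 7: ref 1 -> FAULT, evict 2, frames=[1,6,5] (faults so far: 7)
  step 8: ref 3 -> FAULT, evict 6, frames=[1,3,5] (faults so far: 8)
  step 9: ref 6 -> FAULT, evict 5, frames=[1,3,6] (faults so far: 9)
  step 10: ref 5 -> FAULT, evict 1, frames=[5,3,6] (faults so far: 10)
  step 11: ref 6 -> HIT, frames=[5,3,6] (faults so far: 10)
  step 12: ref 3 -> HIT, frames=[5,3,6] (faults so far: 10)
  step 13: ref 4 -> FAULT, evict 3, frames=[5,4,6] (faults so far: 11)
  FIFO total faults: 11
--- LRU ---
  step 0: ref 1 -> FAULT, frames=[1,-,-] (faults so far: 1)
  step 1: ref 3 -> FAULT, frames=[1,3,-] (faults so far: 2)
  step 2: ref 4 -> FAULT, frames=[1,3,4] (faults so far: 3)
  step 3: ref 2 -> FAULT, evict 1, frames=[2,3,4] (faults so far: 4)
  step 4: ref 3 -> HIT, frames=[2,3,4] (faults so far: 4)
  step 5: ref 6 -> FAULT, evict 4, frames=[2,3,6] (faults so far: 5)
  step 6: ref 5 -> FAULT, evict 2, frames=[5,3,6] (faults so far: 6)
  step 7: ref 1 -> FAULT, evict 3, frames=[5,1,6] (faults so far: 7)
  step 8: ref 3 -> FAULT, evict 6, frames=[5,1,3] (faults so far: 8)
  step 9: ref 6 -> FAULT, evict 5, frames=[6,1,3] (faults so far: 9)
  step 10: ref 5 -> FAULT, evict 1, frames=[6,5,3] (faults so far: 10)
  step 11: ref 6 -> HIT, frames=[6,5,3] (faults so far: 10)
  step 12: ref 3 -> HIT, frames=[6,5,3] (faults so far: 10)
  step 13: ref 4 -> FAULT, evict 5, frames=[6,4,3] (faults so far: 11)
  LRU total faults: 11
--- Optimal ---
  step 0: ref 1 -> FAULT, frames=[1,-,-] (faults so far: 1)
  step 1: ref 3 -> FAULT, frames=[1,3,-] (faults so far: 2)
  step 2: ref 4 -> FAULT, frames=[1,3,4] (faults so far: 3)
  step 3: ref 2 -> FAULT, evict 4, frames=[1,3,2] (faults so far: 4)
  step 4: ref 3 -> HIT, frames=[1,3,2] (faults so far: 4)
  step 5: ref 6 -> FAULT, evict 2, frames=[1,3,6] (faults so far: 5)
  step 6: ref 5 -> FAULT, evict 6, frames=[1,3,5] (faults so far: 6)
  step 7: ref 1 -> HIT, frames=[1,3,5] (faults so far: 6)
  step 8: ref 3 -> HIT, frames=[1,3,5] (faults so far: 6)
  step 9: ref 6 -> FAULT, evict 1, frames=[6,3,5] (faults so far: 7)
  step 10: ref 5 -> HIT, frames=[6,3,5] (faults so far: 7)
  step 11: ref 6 -> HIT, frames=[6,3,5] (faults so far: 7)
  step 12: ref 3 -> HIT, frames=[6,3,5] (faults so far: 7)
  step 13: ref 4 -> FAULT, evict 3, frames=[6,4,5] (faults so far: 8)
  Optimal total faults: 8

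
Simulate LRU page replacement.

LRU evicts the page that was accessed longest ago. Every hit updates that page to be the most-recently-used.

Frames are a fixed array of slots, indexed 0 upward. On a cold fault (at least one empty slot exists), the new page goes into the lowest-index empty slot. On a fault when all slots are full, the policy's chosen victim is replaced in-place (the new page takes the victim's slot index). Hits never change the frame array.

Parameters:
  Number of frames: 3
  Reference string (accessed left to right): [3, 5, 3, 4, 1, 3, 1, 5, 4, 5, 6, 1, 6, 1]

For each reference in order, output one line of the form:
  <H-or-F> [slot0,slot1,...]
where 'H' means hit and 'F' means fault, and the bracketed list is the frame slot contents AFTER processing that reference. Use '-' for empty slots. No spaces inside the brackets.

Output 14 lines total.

F [3,-,-]
F [3,5,-]
H [3,5,-]
F [3,5,4]
F [3,1,4]
H [3,1,4]
H [3,1,4]
F [3,1,5]
F [4,1,5]
H [4,1,5]
F [4,6,5]
F [1,6,5]
H [1,6,5]
H [1,6,5]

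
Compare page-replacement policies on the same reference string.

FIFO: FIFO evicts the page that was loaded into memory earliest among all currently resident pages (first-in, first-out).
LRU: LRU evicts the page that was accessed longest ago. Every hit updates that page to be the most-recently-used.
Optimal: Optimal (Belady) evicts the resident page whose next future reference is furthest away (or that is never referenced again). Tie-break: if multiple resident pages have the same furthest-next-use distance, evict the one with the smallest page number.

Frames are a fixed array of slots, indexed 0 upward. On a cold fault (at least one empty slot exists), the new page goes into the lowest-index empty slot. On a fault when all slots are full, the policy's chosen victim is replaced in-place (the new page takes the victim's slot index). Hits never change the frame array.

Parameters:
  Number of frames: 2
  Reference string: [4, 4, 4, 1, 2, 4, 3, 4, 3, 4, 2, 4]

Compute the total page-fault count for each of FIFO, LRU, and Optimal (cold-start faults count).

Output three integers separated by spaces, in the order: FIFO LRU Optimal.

Answer: 7 6 5

Derivation:
--- FIFO ---
  step 0: ref 4 -> FAULT, frames=[4,-] (faults so far: 1)
  step 1: ref 4 -> HIT, frames=[4,-] (faults so far: 1)
  step 2: ref 4 -> HIT, frames=[4,-] (faults so far: 1)
  step 3: ref 1 -> FAULT, frames=[4,1] (faults so far: 2)
  step 4: ref 2 -> FAULT, evict 4, frames=[2,1] (faults so far: 3)
  step 5: ref 4 -> FAULT, evict 1, frames=[2,4] (faults so far: 4)
  step 6: ref 3 -> FAULT, evict 2, frames=[3,4] (faults so far: 5)
  step 7: ref 4 -> HIT, frames=[3,4] (faults so far: 5)
  step 8: ref 3 -> HIT, frames=[3,4] (faults so far: 5)
  step 9: ref 4 -> HIT, frames=[3,4] (faults so far: 5)
  step 10: ref 2 -> FAULT, evict 4, frames=[3,2] (faults so far: 6)
  step 11: ref 4 -> FAULT, evict 3, frames=[4,2] (faults so far: 7)
  FIFO total faults: 7
--- LRU ---
  step 0: ref 4 -> FAULT, frames=[4,-] (faults so far: 1)
  step 1: ref 4 -> HIT, frames=[4,-] (faults so far: 1)
  step 2: ref 4 -> HIT, frames=[4,-] (faults so far: 1)
  step 3: ref 1 -> FAULT, frames=[4,1] (faults so far: 2)
  step 4: ref 2 -> FAULT, evict 4, frames=[2,1] (faults so far: 3)
  step 5: ref 4 -> FAULT, evict 1, frames=[2,4] (faults so far: 4)
  step 6: ref 3 -> FAULT, evict 2, frames=[3,4] (faults so far: 5)
  step 7: ref 4 -> HIT, frames=[3,4] (faults so far: 5)
  step 8: ref 3 -> HIT, frames=[3,4] (faults so far: 5)
  step 9: ref 4 -> HIT, frames=[3,4] (faults so far: 5)
  step 10: ref 2 -> FAULT, evict 3, frames=[2,4] (faults so far: 6)
  step 11: ref 4 -> HIT, frames=[2,4] (faults so far: 6)
  LRU total faults: 6
--- Optimal ---
  step 0: ref 4 -> FAULT, frames=[4,-] (faults so far: 1)
  step 1: ref 4 -> HIT, frames=[4,-] (faults so far: 1)
  step 2: ref 4 -> HIT, frames=[4,-] (faults so far: 1)
  step 3: ref 1 -> FAULT, frames=[4,1] (faults so far: 2)
  step 4: ref 2 -> FAULT, evict 1, frames=[4,2] (faults so far: 3)
  step 5: ref 4 -> HIT, frames=[4,2] (faults so far: 3)
  step 6: ref 3 -> FAULT, evict 2, frames=[4,3] (faults so far: 4)
  step 7: ref 4 -> HIT, frames=[4,3] (faults so far: 4)
  step 8: ref 3 -> HIT, frames=[4,3] (faults so far: 4)
  step 9: ref 4 -> HIT, frames=[4,3] (faults so far: 4)
  step 10: ref 2 -> FAULT, evict 3, frames=[4,2] (faults so far: 5)
  step 11: ref 4 -> HIT, frames=[4,2] (faults so far: 5)
  Optimal total faults: 5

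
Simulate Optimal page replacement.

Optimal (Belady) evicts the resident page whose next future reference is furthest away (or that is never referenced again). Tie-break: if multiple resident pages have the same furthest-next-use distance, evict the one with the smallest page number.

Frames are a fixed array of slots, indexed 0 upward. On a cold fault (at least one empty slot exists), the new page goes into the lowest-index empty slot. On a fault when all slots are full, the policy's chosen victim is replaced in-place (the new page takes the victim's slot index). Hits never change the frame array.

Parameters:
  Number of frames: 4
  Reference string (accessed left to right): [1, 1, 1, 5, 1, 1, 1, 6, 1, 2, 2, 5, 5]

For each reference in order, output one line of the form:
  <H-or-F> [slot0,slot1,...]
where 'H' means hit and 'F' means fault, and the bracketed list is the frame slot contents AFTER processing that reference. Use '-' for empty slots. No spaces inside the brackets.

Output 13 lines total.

F [1,-,-,-]
H [1,-,-,-]
H [1,-,-,-]
F [1,5,-,-]
H [1,5,-,-]
H [1,5,-,-]
H [1,5,-,-]
F [1,5,6,-]
H [1,5,6,-]
F [1,5,6,2]
H [1,5,6,2]
H [1,5,6,2]
H [1,5,6,2]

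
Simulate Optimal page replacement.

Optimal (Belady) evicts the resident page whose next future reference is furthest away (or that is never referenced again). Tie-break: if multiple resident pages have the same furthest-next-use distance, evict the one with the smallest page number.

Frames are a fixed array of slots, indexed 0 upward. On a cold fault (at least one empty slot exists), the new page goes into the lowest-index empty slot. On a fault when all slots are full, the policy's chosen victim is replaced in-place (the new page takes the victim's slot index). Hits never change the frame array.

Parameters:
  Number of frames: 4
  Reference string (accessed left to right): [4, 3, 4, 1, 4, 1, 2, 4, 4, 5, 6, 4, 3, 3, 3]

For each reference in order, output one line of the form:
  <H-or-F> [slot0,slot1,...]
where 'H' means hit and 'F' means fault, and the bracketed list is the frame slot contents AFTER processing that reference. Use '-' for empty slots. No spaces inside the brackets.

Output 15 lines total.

F [4,-,-,-]
F [4,3,-,-]
H [4,3,-,-]
F [4,3,1,-]
H [4,3,1,-]
H [4,3,1,-]
F [4,3,1,2]
H [4,3,1,2]
H [4,3,1,2]
F [4,3,5,2]
F [4,3,5,6]
H [4,3,5,6]
H [4,3,5,6]
H [4,3,5,6]
H [4,3,5,6]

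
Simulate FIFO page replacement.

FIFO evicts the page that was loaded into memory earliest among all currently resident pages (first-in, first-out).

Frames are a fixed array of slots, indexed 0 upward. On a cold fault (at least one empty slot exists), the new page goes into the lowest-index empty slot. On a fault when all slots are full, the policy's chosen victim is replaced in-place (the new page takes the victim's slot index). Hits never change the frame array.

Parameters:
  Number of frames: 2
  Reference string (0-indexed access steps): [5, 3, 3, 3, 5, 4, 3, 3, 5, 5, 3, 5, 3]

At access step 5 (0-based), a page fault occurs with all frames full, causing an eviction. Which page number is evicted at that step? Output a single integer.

Step 0: ref 5 -> FAULT, frames=[5,-]
Step 1: ref 3 -> FAULT, frames=[5,3]
Step 2: ref 3 -> HIT, frames=[5,3]
Step 3: ref 3 -> HIT, frames=[5,3]
Step 4: ref 5 -> HIT, frames=[5,3]
Step 5: ref 4 -> FAULT, evict 5, frames=[4,3]
At step 5: evicted page 5

Answer: 5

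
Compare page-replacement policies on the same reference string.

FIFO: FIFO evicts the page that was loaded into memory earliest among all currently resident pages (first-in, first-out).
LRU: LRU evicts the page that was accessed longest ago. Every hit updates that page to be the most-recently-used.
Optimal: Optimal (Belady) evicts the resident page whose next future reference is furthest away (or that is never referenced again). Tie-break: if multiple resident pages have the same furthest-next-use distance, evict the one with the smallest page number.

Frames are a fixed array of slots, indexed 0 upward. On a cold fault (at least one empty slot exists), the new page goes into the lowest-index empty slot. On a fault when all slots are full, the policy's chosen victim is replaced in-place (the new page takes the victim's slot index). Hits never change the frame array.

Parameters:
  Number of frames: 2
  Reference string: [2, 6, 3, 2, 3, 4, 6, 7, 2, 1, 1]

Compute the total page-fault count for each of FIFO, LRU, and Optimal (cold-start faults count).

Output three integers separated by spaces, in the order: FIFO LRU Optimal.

--- FIFO ---
  step 0: ref 2 -> FAULT, frames=[2,-] (faults so far: 1)
  step 1: ref 6 -> FAULT, frames=[2,6] (faults so far: 2)
  step 2: ref 3 -> FAULT, evict 2, frames=[3,6] (faults so far: 3)
  step 3: ref 2 -> FAULT, evict 6, frames=[3,2] (faults so far: 4)
  step 4: ref 3 -> HIT, frames=[3,2] (faults so far: 4)
  step 5: ref 4 -> FAULT, evict 3, frames=[4,2] (faults so far: 5)
  step 6: ref 6 -> FAULT, evict 2, frames=[4,6] (faults so far: 6)
  step 7: ref 7 -> FAULT, evict 4, frames=[7,6] (faults so far: 7)
  step 8: ref 2 -> FAULT, evict 6, frames=[7,2] (faults so far: 8)
  step 9: ref 1 -> FAULT, evict 7, frames=[1,2] (faults so far: 9)
  step 10: ref 1 -> HIT, frames=[1,2] (faults so far: 9)
  FIFO total faults: 9
--- LRU ---
  step 0: ref 2 -> FAULT, frames=[2,-] (faults so far: 1)
  step 1: ref 6 -> FAULT, frames=[2,6] (faults so far: 2)
  step 2: ref 3 -> FAULT, evict 2, frames=[3,6] (faults so far: 3)
  step 3: ref 2 -> FAULT, evict 6, frames=[3,2] (faults so far: 4)
  step 4: ref 3 -> HIT, frames=[3,2] (faults so far: 4)
  step 5: ref 4 -> FAULT, evict 2, frames=[3,4] (faults so far: 5)
  step 6: ref 6 -> FAULT, evict 3, frames=[6,4] (faults so far: 6)
  step 7: ref 7 -> FAULT, evict 4, frames=[6,7] (faults so far: 7)
  step 8: ref 2 -> FAULT, evict 6, frames=[2,7] (faults so far: 8)
  step 9: ref 1 -> FAULT, evict 7, frames=[2,1] (faults so far: 9)
  step 10: ref 1 -> HIT, frames=[2,1] (faults so far: 9)
  LRU total faults: 9
--- Optimal ---
  step 0: ref 2 -> FAULT, frames=[2,-] (faults so far: 1)
  step 1: ref 6 -> FAULT, frames=[2,6] (faults so far: 2)
  step 2: ref 3 -> FAULT, evict 6, frames=[2,3] (faults so far: 3)
  step 3: ref 2 -> HIT, frames=[2,3] (faults so far: 3)
  step 4: ref 3 -> HIT, frames=[2,3] (faults so far: 3)
  step 5: ref 4 -> FAULT, evict 3, frames=[2,4] (faults so far: 4)
  step 6: ref 6 -> FAULT, evict 4, frames=[2,6] (faults so far: 5)
  step 7: ref 7 -> FAULT, evict 6, frames=[2,7] (faults so far: 6)
  step 8: ref 2 -> HIT, frames=[2,7] (faults so far: 6)
  step 9: ref 1 -> FAULT, evict 2, frames=[1,7] (faults so far: 7)
  step 10: ref 1 -> HIT, frames=[1,7] (faults so far: 7)
  Optimal total faults: 7

Answer: 9 9 7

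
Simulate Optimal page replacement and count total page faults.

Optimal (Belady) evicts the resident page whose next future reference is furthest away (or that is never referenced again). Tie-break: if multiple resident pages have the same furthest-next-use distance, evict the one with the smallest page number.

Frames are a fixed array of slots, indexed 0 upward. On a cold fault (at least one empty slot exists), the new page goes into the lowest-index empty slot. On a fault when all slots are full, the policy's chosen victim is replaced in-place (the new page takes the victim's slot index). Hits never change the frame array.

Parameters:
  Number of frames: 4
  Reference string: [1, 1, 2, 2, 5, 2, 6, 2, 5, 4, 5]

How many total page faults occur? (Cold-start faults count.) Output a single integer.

Step 0: ref 1 → FAULT, frames=[1,-,-,-]
Step 1: ref 1 → HIT, frames=[1,-,-,-]
Step 2: ref 2 → FAULT, frames=[1,2,-,-]
Step 3: ref 2 → HIT, frames=[1,2,-,-]
Step 4: ref 5 → FAULT, frames=[1,2,5,-]
Step 5: ref 2 → HIT, frames=[1,2,5,-]
Step 6: ref 6 → FAULT, frames=[1,2,5,6]
Step 7: ref 2 → HIT, frames=[1,2,5,6]
Step 8: ref 5 → HIT, frames=[1,2,5,6]
Step 9: ref 4 → FAULT (evict 1), frames=[4,2,5,6]
Step 10: ref 5 → HIT, frames=[4,2,5,6]
Total faults: 5

Answer: 5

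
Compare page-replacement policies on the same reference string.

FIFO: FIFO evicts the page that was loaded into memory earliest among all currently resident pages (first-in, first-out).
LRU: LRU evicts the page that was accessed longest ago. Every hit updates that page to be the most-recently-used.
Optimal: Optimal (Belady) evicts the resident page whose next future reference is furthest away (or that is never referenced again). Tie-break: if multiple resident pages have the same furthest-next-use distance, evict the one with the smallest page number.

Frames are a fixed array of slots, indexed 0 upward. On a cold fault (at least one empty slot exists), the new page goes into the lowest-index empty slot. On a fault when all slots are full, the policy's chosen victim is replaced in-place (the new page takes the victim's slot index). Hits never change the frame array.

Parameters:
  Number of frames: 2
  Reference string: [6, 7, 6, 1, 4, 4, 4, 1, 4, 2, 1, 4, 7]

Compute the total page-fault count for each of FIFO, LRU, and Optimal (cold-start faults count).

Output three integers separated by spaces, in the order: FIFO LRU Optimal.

Answer: 8 8 7

Derivation:
--- FIFO ---
  step 0: ref 6 -> FAULT, frames=[6,-] (faults so far: 1)
  step 1: ref 7 -> FAULT, frames=[6,7] (faults so far: 2)
  step 2: ref 6 -> HIT, frames=[6,7] (faults so far: 2)
  step 3: ref 1 -> FAULT, evict 6, frames=[1,7] (faults so far: 3)
  step 4: ref 4 -> FAULT, evict 7, frames=[1,4] (faults so far: 4)
  step 5: ref 4 -> HIT, frames=[1,4] (faults so far: 4)
  step 6: ref 4 -> HIT, frames=[1,4] (faults so far: 4)
  step 7: ref 1 -> HIT, frames=[1,4] (faults so far: 4)
  step 8: ref 4 -> HIT, frames=[1,4] (faults so far: 4)
  step 9: ref 2 -> FAULT, evict 1, frames=[2,4] (faults so far: 5)
  step 10: ref 1 -> FAULT, evict 4, frames=[2,1] (faults so far: 6)
  step 11: ref 4 -> FAULT, evict 2, frames=[4,1] (faults so far: 7)
  step 12: ref 7 -> FAULT, evict 1, frames=[4,7] (faults so far: 8)
  FIFO total faults: 8
--- LRU ---
  step 0: ref 6 -> FAULT, frames=[6,-] (faults so far: 1)
  step 1: ref 7 -> FAULT, frames=[6,7] (faults so far: 2)
  step 2: ref 6 -> HIT, frames=[6,7] (faults so far: 2)
  step 3: ref 1 -> FAULT, evict 7, frames=[6,1] (faults so far: 3)
  step 4: ref 4 -> FAULT, evict 6, frames=[4,1] (faults so far: 4)
  step 5: ref 4 -> HIT, frames=[4,1] (faults so far: 4)
  step 6: ref 4 -> HIT, frames=[4,1] (faults so far: 4)
  step 7: ref 1 -> HIT, frames=[4,1] (faults so far: 4)
  step 8: ref 4 -> HIT, frames=[4,1] (faults so far: 4)
  step 9: ref 2 -> FAULT, evict 1, frames=[4,2] (faults so far: 5)
  step 10: ref 1 -> FAULT, evict 4, frames=[1,2] (faults so far: 6)
  step 11: ref 4 -> FAULT, evict 2, frames=[1,4] (faults so far: 7)
  step 12: ref 7 -> FAULT, evict 1, frames=[7,4] (faults so far: 8)
  LRU total faults: 8
--- Optimal ---
  step 0: ref 6 -> FAULT, frames=[6,-] (faults so far: 1)
  step 1: ref 7 -> FAULT, frames=[6,7] (faults so far: 2)
  step 2: ref 6 -> HIT, frames=[6,7] (faults so far: 2)
  step 3: ref 1 -> FAULT, evict 6, frames=[1,7] (faults so far: 3)
  step 4: ref 4 -> FAULT, evict 7, frames=[1,4] (faults so far: 4)
  step 5: ref 4 -> HIT, frames=[1,4] (faults so far: 4)
  step 6: ref 4 -> HIT, frames=[1,4] (faults so far: 4)
  step 7: ref 1 -> HIT, frames=[1,4] (faults so far: 4)
  step 8: ref 4 -> HIT, frames=[1,4] (faults so far: 4)
  step 9: ref 2 -> FAULT, evict 4, frames=[1,2] (faults so far: 5)
  step 10: ref 1 -> HIT, frames=[1,2] (faults so far: 5)
  step 11: ref 4 -> FAULT, evict 1, frames=[4,2] (faults so far: 6)
  step 12: ref 7 -> FAULT, evict 2, frames=[4,7] (faults so far: 7)
  Optimal total faults: 7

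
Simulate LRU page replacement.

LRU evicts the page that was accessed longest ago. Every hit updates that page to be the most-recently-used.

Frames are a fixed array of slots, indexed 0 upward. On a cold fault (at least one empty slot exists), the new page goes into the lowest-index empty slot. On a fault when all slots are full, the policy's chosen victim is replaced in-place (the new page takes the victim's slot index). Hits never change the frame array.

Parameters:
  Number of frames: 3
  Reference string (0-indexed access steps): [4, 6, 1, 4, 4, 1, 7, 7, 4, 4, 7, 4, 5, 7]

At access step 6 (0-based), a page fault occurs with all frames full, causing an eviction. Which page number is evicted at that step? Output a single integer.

Step 0: ref 4 -> FAULT, frames=[4,-,-]
Step 1: ref 6 -> FAULT, frames=[4,6,-]
Step 2: ref 1 -> FAULT, frames=[4,6,1]
Step 3: ref 4 -> HIT, frames=[4,6,1]
Step 4: ref 4 -> HIT, frames=[4,6,1]
Step 5: ref 1 -> HIT, frames=[4,6,1]
Step 6: ref 7 -> FAULT, evict 6, frames=[4,7,1]
At step 6: evicted page 6

Answer: 6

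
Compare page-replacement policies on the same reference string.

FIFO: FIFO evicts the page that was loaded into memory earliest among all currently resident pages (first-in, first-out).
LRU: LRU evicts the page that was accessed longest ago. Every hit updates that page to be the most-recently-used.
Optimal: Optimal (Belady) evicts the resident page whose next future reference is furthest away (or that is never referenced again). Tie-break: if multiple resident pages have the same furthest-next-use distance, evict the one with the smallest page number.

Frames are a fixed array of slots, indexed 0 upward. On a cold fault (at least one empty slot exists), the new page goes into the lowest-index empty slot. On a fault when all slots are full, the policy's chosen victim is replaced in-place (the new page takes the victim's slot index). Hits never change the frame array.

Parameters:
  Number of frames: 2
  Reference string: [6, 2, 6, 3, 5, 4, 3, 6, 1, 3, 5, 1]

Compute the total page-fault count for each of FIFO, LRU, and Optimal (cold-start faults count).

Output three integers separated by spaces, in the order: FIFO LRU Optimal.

--- FIFO ---
  step 0: ref 6 -> FAULT, frames=[6,-] (faults so far: 1)
  step 1: ref 2 -> FAULT, frames=[6,2] (faults so far: 2)
  step 2: ref 6 -> HIT, frames=[6,2] (faults so far: 2)
  step 3: ref 3 -> FAULT, evict 6, frames=[3,2] (faults so far: 3)
  step 4: ref 5 -> FAULT, evict 2, frames=[3,5] (faults so far: 4)
  step 5: ref 4 -> FAULT, evict 3, frames=[4,5] (faults so far: 5)
  step 6: ref 3 -> FAULT, evict 5, frames=[4,3] (faults so far: 6)
  step 7: ref 6 -> FAULT, evict 4, frames=[6,3] (faults so far: 7)
  step 8: ref 1 -> FAULT, evict 3, frames=[6,1] (faults so far: 8)
  step 9: ref 3 -> FAULT, evict 6, frames=[3,1] (faults so far: 9)
  step 10: ref 5 -> FAULT, evict 1, frames=[3,5] (faults so far: 10)
  step 11: ref 1 -> FAULT, evict 3, frames=[1,5] (faults so far: 11)
  FIFO total faults: 11
--- LRU ---
  step 0: ref 6 -> FAULT, frames=[6,-] (faults so far: 1)
  step 1: ref 2 -> FAULT, frames=[6,2] (faults so far: 2)
  step 2: ref 6 -> HIT, frames=[6,2] (faults so far: 2)
  step 3: ref 3 -> FAULT, evict 2, frames=[6,3] (faults so far: 3)
  step 4: ref 5 -> FAULT, evict 6, frames=[5,3] (faults so far: 4)
  step 5: ref 4 -> FAULT, evict 3, frames=[5,4] (faults so far: 5)
  step 6: ref 3 -> FAULT, evict 5, frames=[3,4] (faults so far: 6)
  step 7: ref 6 -> FAULT, evict 4, frames=[3,6] (faults so far: 7)
  step 8: ref 1 -> FAULT, evict 3, frames=[1,6] (faults so far: 8)
  step 9: ref 3 -> FAULT, evict 6, frames=[1,3] (faults so far: 9)
  step 10: ref 5 -> FAULT, evict 1, frames=[5,3] (faults so far: 10)
  step 11: ref 1 -> FAULT, evict 3, frames=[5,1] (faults so far: 11)
  LRU total faults: 11
--- Optimal ---
  step 0: ref 6 -> FAULT, frames=[6,-] (faults so far: 1)
  step 1: ref 2 -> FAULT, frames=[6,2] (faults so far: 2)
  step 2: ref 6 -> HIT, frames=[6,2] (faults so far: 2)
  step 3: ref 3 -> FAULT, evict 2, frames=[6,3] (faults so far: 3)
  step 4: ref 5 -> FAULT, evict 6, frames=[5,3] (faults so far: 4)
  step 5: ref 4 -> FAULT, evict 5, frames=[4,3] (faults so far: 5)
  step 6: ref 3 -> HIT, frames=[4,3] (faults so far: 5)
  step 7: ref 6 -> FAULT, evict 4, frames=[6,3] (faults so far: 6)
  step 8: ref 1 -> FAULT, evict 6, frames=[1,3] (faults so far: 7)
  step 9: ref 3 -> HIT, frames=[1,3] (faults so far: 7)
  step 10: ref 5 -> FAULT, evict 3, frames=[1,5] (faults so far: 8)
  step 11: ref 1 -> HIT, frames=[1,5] (faults so far: 8)
  Optimal total faults: 8

Answer: 11 11 8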